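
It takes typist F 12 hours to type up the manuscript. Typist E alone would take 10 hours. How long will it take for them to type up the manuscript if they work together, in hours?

60/11 hours

Combined rate: 1/12 + 1/10 = (5 + 6)/60 = 11/60 per hour.
Time = 1 ÷ (11/60) = 60/11 hours.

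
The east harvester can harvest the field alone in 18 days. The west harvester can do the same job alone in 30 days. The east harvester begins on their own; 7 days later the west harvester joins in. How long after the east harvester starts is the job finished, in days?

111/8 days

In the first 7 days the east harvester alone does 7/18 of the job, leaving 11/18.
Once everyone is working, combined rate: 1/18 + 1/30 = (5 + 3)/90 = 8/90 = 4/45 per day.
Remaining 11/18 at 4/45 per day takes 55/8 days.
Total from the start = 7 + 55/8 = 111/8 days.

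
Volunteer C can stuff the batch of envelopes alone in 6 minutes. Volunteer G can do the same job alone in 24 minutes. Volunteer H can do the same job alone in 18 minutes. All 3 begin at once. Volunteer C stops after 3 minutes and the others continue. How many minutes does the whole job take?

36/7 minutes

In the first 3 minutes the combined rate is 19/72, so 19/24 of the job is done, leaving 5/24.
After Volunteer C leaves the rate is 7/72 per minute; the remaining 5/24 takes 15/7 minutes.
Total = 3 + 15/7 = 36/7 minutes.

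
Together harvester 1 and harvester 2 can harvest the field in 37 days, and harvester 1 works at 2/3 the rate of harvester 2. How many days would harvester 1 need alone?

Let harvester 2's rate be r; then harvester 1's rate is (2/3)r, so together (2/3 + 1)r = (5/3)r = 1/37.
Thus r = 3/185 per day.
Harvester 2 alone: 185/3 days; harvester 1 alone: 185/2 days.

185/2 days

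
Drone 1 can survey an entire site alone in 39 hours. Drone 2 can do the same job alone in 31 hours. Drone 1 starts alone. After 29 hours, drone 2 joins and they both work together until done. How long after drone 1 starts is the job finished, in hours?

234/7 hours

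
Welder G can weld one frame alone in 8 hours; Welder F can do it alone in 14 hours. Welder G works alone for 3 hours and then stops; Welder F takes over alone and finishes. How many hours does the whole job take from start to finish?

47/4 hours

In 3 hours Welder G does 3/8 of the job, leaving 5/8.
Welder F works at 1/14 per hour, so finishing takes 5/8 ÷ 1/14 = 35/4 hours.
Total time = 3 + 35/4 = 47/4 hours.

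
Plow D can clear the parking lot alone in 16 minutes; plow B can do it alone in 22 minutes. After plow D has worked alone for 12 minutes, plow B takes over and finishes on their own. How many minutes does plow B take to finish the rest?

11/2 minutes

In 12 minutes plow D does 12/16 = 3/4 of the job, leaving 1/4.
Plow B works at 1/22 per minute, so finishing takes 1/4 ÷ 1/22 = 11/2 minutes.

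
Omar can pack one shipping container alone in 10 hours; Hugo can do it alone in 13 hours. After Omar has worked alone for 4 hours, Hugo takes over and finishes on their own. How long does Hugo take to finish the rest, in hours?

39/5 hours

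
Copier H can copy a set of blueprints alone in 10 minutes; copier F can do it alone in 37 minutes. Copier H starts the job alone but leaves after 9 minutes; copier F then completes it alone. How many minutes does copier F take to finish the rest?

37/10 minutes

In 9 minutes copier H does 9/10 of the job, leaving 1/10.
Copier F works at 1/37 per minute, so finishing takes 1/10 ÷ 1/37 = 37/10 minutes.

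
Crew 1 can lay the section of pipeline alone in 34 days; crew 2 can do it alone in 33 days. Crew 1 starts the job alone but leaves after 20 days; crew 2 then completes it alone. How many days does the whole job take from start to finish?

In 20 days crew 1 does 20/34 = 10/17 of the job, leaving 7/17.
Crew 2 works at 1/33 per day, so finishing takes 7/17 ÷ 1/33 = 231/17 days.
Total time = 20 + 231/17 = 571/17 days.

571/17 days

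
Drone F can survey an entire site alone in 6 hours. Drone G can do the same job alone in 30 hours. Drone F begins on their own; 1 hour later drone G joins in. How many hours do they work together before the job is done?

In the first 1 hour drone F alone does 1/6 of the job, leaving 5/6.
Once everyone is working, combined rate: 1/6 + 1/30 = (5 + 1)/30 = 6/30 = 1/5 per hour.
Remaining 5/6 at 1/5 per hour takes 25/6 hours.

25/6 hours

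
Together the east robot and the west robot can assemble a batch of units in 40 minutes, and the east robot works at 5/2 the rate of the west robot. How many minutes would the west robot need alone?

Let the west robot's rate be r; then the east robot's rate is (5/2)r, so together (5/2 + 1)r = (7/2)r = 1/40.
Thus r = 1/140 per minute.
The west robot alone: 140 minutes; the east robot alone: 56 minutes.

140 minutes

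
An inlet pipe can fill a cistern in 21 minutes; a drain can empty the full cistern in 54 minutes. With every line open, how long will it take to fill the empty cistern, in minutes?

378/11 minutes

Net rate = 1/21 − 1/54 = (18 − 7)/378 = 11/378 per minute.
Filling time = 1 ÷ (11/378) = 378/11 minutes.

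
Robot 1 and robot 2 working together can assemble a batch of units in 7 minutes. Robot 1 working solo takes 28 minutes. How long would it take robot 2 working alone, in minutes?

Combined rate is 1/7 per minute.
Known contribution: 1/28 per minute.
So robot 2's rate is 1/7 − 1/28 = 3/28, meaning 28/3 minutes alone.

28/3 minutes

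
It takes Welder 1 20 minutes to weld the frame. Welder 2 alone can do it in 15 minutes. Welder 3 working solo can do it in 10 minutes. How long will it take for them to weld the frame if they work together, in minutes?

Combined rate: 1/20 + 1/15 + 1/10 = (3 + 4 + 6)/60 = 13/60 per minute.
Time = 1 ÷ (13/60) = 60/13 minutes.

60/13 minutes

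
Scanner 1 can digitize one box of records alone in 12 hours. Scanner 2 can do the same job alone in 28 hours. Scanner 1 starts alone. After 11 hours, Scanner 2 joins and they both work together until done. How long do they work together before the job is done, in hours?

In the first 11 hours Scanner 1 alone does 11/12 of the job, leaving 1/12.
Once everyone is working, combined rate: 1/12 + 1/28 = (7 + 3)/84 = 10/84 = 5/42 per hour.
Remaining 1/12 at 5/42 per hour takes 7/10 hours.

7/10 hours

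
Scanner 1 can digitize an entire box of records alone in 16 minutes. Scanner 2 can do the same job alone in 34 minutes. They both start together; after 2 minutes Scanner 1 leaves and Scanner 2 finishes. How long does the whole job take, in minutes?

119/4 minutes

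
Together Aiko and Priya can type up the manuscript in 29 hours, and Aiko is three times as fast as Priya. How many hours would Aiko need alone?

116/3 hours

Let Priya's rate be r; then Aiko's rate is 3r, so together (3 + 1)r = 4r = 1/29.
Thus r = 1/116 per hour.
Priya alone: 116 hours; Aiko alone: 116/3 hours.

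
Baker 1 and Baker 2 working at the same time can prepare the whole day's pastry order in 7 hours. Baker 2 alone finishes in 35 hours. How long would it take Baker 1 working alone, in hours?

Combined rate is 1/7 per hour.
Known contribution: 1/35 per hour.
So Baker 1's rate is 1/7 − 1/35 = 4/35, meaning 35/4 hours alone.

35/4 hours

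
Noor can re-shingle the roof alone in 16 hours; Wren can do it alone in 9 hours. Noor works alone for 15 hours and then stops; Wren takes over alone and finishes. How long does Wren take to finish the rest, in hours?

In 15 hours Noor does 15/16 of the job, leaving 1/16.
Wren works at 1/9 per hour, so finishing takes 1/16 ÷ 1/9 = 9/16 hours.

9/16 hours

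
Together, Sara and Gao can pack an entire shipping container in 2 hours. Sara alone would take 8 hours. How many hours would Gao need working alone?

Combined rate is 1/2 per hour.
Known contribution: 1/8 per hour.
So Gao's rate is 1/2 − 1/8 = 3/8, meaning 8/3 hours alone.

8/3 hours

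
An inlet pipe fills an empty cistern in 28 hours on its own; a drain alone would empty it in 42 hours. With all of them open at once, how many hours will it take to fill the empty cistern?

Net rate = 1/28 − 1/42 = (3 − 2)/84 = 1/84 per hour.
Filling time = 1 ÷ (1/84) = 84 hours.

84 hours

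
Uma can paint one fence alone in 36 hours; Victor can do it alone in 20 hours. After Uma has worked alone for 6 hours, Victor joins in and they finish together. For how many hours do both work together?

75/7 hours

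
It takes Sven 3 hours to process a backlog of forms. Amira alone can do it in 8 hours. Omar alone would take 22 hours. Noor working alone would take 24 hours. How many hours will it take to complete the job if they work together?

11/6 hours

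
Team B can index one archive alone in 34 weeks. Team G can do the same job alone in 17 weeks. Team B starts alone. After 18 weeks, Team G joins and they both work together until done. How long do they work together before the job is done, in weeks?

16/3 weeks

In the first 18 weeks Team B alone does 18/34 = 9/17 of the job, leaving 8/17.
Once everyone is working, combined rate: 1/34 + 1/17 = (1 + 2)/34 = 3/34 per week.
Remaining 8/17 at 3/34 per week takes 16/3 weeks.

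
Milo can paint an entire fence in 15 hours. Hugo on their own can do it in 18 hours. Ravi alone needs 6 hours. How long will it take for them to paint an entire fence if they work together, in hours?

Combined rate: 1/15 + 1/18 + 1/6 = (6 + 5 + 15)/90 = 26/90 = 13/45 per hour.
Time = 1 ÷ (13/45) = 45/13 hours.

45/13 hours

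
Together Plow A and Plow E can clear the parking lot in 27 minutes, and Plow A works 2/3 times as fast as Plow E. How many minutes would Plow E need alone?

Let Plow E's rate be r; then Plow A's rate is (2/3)r, so together (2/3 + 1)r = (5/3)r = 1/27.
Thus r = 1/45 per minute.
Plow E alone: 45 minutes; Plow A alone: 135/2 minutes.

45 minutes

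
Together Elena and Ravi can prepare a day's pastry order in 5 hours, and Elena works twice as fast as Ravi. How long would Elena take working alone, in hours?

Let Ravi's rate be r; then Elena's rate is 2r, so together (2 + 1)r = 3r = 1/5.
Thus r = 1/15 per hour.
Ravi alone: 15 hours; Elena alone: 15/2 hours.

15/2 hours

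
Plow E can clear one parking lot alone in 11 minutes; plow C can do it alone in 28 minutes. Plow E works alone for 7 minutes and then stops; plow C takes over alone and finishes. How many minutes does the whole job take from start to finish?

189/11 minutes

In 7 minutes plow E does 7/11 of the job, leaving 4/11.
Plow C works at 1/28 per minute, so finishing takes 4/11 ÷ 1/28 = 112/11 minutes.
Total time = 7 + 112/11 = 189/11 minutes.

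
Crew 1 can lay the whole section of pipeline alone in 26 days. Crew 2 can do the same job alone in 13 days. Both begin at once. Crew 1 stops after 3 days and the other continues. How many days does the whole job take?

In the first 3 days the combined rate is 3/26, so 9/26 of the job is done, leaving 17/26.
After Crew 1 leaves the rate is 1/13 per day; the remaining 17/26 takes 17/2 days.
Total = 3 + 17/2 = 23/2 days.

23/2 days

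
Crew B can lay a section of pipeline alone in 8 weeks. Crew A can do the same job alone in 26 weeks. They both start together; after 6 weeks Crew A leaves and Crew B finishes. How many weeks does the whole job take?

80/13 weeks

In the first 6 weeks the combined rate is 17/104, so 51/52 of the job is done, leaving 1/52.
After Crew A leaves the rate is 1/8 per week; the remaining 1/52 takes 2/13 weeks.
Total = 6 + 2/13 = 80/13 weeks.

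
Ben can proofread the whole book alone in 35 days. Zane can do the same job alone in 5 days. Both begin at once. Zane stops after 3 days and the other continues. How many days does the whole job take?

14 days

In the first 3 days the combined rate is 8/35, so 24/35 of the job is done, leaving 11/35.
After Zane leaves the rate is 1/35 per day; the remaining 11/35 takes 11 days.
Total = 3 + 11 = 14 days.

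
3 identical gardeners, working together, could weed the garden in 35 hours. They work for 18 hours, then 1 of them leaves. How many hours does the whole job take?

87/2 hours

One gardener does 1/105 of the job per hour.
After 18 hours with 3 gardeners, 18/35 is done (17/35 left).
With 2 gardeners the rate is 2/105, so the rest takes 17/35 ÷ 2/105 = 51/2 hours.
Total = 18 + 51/2 = 87/2 hours.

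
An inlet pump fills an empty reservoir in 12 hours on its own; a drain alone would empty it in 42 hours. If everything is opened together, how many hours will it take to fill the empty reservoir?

84/5 hours

Net rate = 1/12 − 1/42 = (7 − 2)/84 = 5/84 per hour.
Filling time = 1 ÷ (5/84) = 84/5 hours.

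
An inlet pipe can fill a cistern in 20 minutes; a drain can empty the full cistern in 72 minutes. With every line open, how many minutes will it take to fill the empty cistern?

Net rate = 1/20 − 1/72 = (18 − 5)/360 = 13/360 per minute.
Filling time = 1 ÷ (13/360) = 360/13 minutes.

360/13 minutes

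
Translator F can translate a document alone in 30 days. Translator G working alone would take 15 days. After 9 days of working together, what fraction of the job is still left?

Combined rate: 1/30 + 1/15 = (1 + 2)/30 = 3/30 = 1/10 per day.
In 9 days they complete 9·1/10 = 9/10 of the job.
So 1/10 remains.

1/10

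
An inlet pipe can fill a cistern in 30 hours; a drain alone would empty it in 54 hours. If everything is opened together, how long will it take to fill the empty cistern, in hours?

Net rate = 1/30 − 1/54 = (9 − 5)/270 = 4/270 = 2/135 per hour.
Filling time = 1 ÷ (2/135) = 135/2 hours.

135/2 hours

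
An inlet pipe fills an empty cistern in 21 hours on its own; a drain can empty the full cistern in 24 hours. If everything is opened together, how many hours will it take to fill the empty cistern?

168 hours

Net rate = 1/21 − 1/24 = (8 − 7)/168 = 1/168 per hour.
Filling time = 1 ÷ (1/168) = 168 hours.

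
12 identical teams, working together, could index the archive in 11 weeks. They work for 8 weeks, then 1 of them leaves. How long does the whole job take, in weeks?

124/11 weeks

One team does 1/132 of the job per week.
After 8 weeks with 12 teams, 8/11 is done (3/11 left).
With 11 teams the rate is 11/132 = 1/12, so the rest takes 3/11 ÷ 1/12 = 36/11 weeks.
Total = 8 + 36/11 = 124/11 weeks.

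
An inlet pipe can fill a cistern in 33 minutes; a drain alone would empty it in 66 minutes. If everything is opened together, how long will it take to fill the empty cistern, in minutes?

66 minutes

Net rate = 1/33 − 1/66 = (2 − 1)/66 = 1/66 per minute.
Filling time = 1 ÷ (1/66) = 66 minutes.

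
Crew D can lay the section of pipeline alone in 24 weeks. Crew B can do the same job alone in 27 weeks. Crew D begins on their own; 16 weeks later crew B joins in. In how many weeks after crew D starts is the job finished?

344/17 weeks

In the first 16 weeks crew D alone does 16/24 = 2/3 of the job, leaving 1/3.
Once everyone is working, combined rate: 1/24 + 1/27 = (9 + 8)/216 = 17/216 per week.
Remaining 1/3 at 17/216 per week takes 72/17 weeks.
Total from the start = 16 + 72/17 = 344/17 weeks.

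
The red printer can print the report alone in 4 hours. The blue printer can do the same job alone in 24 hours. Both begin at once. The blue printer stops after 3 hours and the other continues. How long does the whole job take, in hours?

In the first 3 hours the combined rate is 7/24, so 7/8 of the job is done, leaving 1/8.
After the blue printer leaves the rate is 1/4 per hour; the remaining 1/8 takes 1/2 hours.
Total = 3 + 1/2 = 7/2 hours.

7/2 hours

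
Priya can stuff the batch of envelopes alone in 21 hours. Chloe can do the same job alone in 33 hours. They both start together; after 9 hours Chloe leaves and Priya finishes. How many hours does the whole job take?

In the first 9 hours the combined rate is 6/77, so 54/77 of the job is done, leaving 23/77.
After Chloe leaves the rate is 1/21 per hour; the remaining 23/77 takes 69/11 hours.
Total = 9 + 69/11 = 168/11 hours.

168/11 hours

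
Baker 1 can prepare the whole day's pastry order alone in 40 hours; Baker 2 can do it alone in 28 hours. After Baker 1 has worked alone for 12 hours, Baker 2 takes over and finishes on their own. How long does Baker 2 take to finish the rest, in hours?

In 12 hours Baker 1 does 12/40 = 3/10 of the job, leaving 7/10.
Baker 2 works at 1/28 per hour, so finishing takes 7/10 ÷ 1/28 = 98/5 hours.

98/5 hours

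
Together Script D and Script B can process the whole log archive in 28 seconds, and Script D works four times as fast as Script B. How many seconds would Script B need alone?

140 seconds

Let Script B's rate be r; then Script D's rate is 4r, so together (4 + 1)r = 5r = 1/28.
Thus r = 1/140 per second.
Script B alone: 140 seconds; Script D alone: 35 seconds.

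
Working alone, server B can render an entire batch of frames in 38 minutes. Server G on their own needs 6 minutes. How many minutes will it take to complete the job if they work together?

57/11 minutes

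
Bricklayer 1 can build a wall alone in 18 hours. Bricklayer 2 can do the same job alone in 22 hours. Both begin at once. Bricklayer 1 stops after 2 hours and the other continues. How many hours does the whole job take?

176/9 hours

In the first 2 hours the combined rate is 10/99, so 20/99 of the job is done, leaving 79/99.
After Bricklayer 1 leaves the rate is 1/22 per hour; the remaining 79/99 takes 158/9 hours.
Total = 2 + 158/9 = 176/9 hours.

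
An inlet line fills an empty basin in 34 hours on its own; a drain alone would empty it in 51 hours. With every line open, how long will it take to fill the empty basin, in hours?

Net rate = 1/34 − 1/51 = (3 − 2)/102 = 1/102 per hour.
Filling time = 1 ÷ (1/102) = 102 hours.

102 hours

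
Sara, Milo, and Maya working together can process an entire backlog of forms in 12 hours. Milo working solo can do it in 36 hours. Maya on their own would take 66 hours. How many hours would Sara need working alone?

99/4 hours

Combined rate is 1/12 per hour.
Known contribution: 1/36 + 1/66 = (11 + 6)/396 = 17/396 per hour.
So Sara's rate is 1/12 − 17/396 = 4/99, meaning 99/4 hours alone.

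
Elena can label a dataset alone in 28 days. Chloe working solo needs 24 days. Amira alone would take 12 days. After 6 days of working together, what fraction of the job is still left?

Combined rate: 1/28 + 1/24 + 1/12 = (6 + 7 + 14)/168 = 27/168 = 9/56 per day.
In 6 days they complete 6·9/56 = 27/28 of the job.
So 1/28 remains.

1/28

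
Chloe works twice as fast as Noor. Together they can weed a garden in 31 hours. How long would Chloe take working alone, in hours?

93/2 hours

Let Noor's rate be r; then Chloe's rate is 2r, so together (2 + 1)r = 3r = 1/31.
Thus r = 1/93 per hour.
Noor alone: 93 hours; Chloe alone: 93/2 hours.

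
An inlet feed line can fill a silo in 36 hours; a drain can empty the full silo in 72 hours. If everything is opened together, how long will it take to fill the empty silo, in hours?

72 hours

Net rate = 1/36 − 1/72 = (2 − 1)/72 = 1/72 per hour.
Filling time = 1 ÷ (1/72) = 72 hours.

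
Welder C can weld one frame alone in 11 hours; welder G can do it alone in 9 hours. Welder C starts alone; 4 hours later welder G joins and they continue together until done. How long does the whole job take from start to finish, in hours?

143/20 hours

In 4 hours welder C does 4/11 of the job, leaving 7/11.
Welder C and welder G together work at 20/99 per hour, so finishing takes 7/11 ÷ 20/99 = 63/20 hours.
Total time = 4 + 63/20 = 143/20 hours.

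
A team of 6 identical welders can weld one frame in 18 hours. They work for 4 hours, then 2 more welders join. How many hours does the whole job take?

One welder does 1/108 of the job per hour.
After 4 hours with 6 welders, 2/9 is done (7/9 left).
With 8 welders the rate is 8/108 = 2/27, so the rest takes 7/9 ÷ 2/27 = 21/2 hours.
Total = 4 + 21/2 = 29/2 hours.

29/2 hours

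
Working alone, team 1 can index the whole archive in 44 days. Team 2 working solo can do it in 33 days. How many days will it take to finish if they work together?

132/7 days

Combined rate: 1/44 + 1/33 = (3 + 4)/132 = 7/132 per day.
Time = 1 ÷ (7/132) = 132/7 days.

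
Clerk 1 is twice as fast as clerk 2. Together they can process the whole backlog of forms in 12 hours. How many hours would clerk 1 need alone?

Let clerk 2's rate be r; then clerk 1's rate is 2r, so together (2 + 1)r = 3r = 1/12.
Thus r = 1/36 per hour.
Clerk 2 alone: 36 hours; clerk 1 alone: 18 hours.

18 hours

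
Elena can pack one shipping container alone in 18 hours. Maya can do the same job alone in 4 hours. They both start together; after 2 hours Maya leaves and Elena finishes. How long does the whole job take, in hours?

9 hours

In the first 2 hours the combined rate is 11/36, so 11/18 of the job is done, leaving 7/18.
After Maya leaves the rate is 1/18 per hour; the remaining 7/18 takes 7 hours.
Total = 2 + 7 = 9 hours.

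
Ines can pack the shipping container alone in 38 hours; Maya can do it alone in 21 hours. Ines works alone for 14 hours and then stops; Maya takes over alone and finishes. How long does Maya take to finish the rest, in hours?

In 14 hours Ines does 14/38 = 7/19 of the job, leaving 12/19.
Maya works at 1/21 per hour, so finishing takes 12/19 ÷ 1/21 = 252/19 hours.

252/19 hours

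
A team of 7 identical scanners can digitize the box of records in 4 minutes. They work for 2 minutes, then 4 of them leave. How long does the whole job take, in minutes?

20/3 minutes

One scanner does 1/28 of the job per minute.
After 2 minutes with 7 scanners, 1/2 is done (1/2 left).
With 3 scanners the rate is 3/28, so the rest takes 1/2 ÷ 3/28 = 14/3 minutes.
Total = 2 + 14/3 = 20/3 minutes.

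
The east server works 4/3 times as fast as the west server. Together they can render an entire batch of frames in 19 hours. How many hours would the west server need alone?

133/3 hours

Let the west server's rate be r; then the east server's rate is (4/3)r, so together (4/3 + 1)r = (7/3)r = 1/19.
Thus r = 3/133 per hour.
The west server alone: 133/3 hours; the east server alone: 133/4 hours.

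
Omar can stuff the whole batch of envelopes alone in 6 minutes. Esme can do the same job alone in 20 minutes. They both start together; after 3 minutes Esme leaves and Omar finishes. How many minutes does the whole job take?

51/10 minutes

In the first 3 minutes the combined rate is 13/60, so 13/20 of the job is done, leaving 7/20.
After Esme leaves the rate is 1/6 per minute; the remaining 7/20 takes 21/10 minutes.
Total = 3 + 21/10 = 51/10 minutes.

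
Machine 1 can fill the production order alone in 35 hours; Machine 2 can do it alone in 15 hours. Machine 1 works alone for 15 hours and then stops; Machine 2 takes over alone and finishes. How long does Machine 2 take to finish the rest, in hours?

In 15 hours Machine 1 does 15/35 = 3/7 of the job, leaving 4/7.
Machine 2 works at 1/15 per hour, so finishing takes 4/7 ÷ 1/15 = 60/7 hours.

60/7 hours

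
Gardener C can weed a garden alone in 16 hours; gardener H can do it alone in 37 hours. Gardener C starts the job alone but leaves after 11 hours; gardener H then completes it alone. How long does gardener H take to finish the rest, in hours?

In 11 hours gardener C does 11/16 of the job, leaving 5/16.
Gardener H works at 1/37 per hour, so finishing takes 5/16 ÷ 1/37 = 185/16 hours.

185/16 hours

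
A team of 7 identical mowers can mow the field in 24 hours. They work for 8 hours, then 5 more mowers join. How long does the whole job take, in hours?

One mower does 1/168 of the job per hour.
After 8 hours with 7 mowers, 1/3 is done (2/3 left).
With 12 mowers the rate is 12/168 = 1/14, so the rest takes 2/3 ÷ 1/14 = 28/3 hours.
Total = 8 + 28/3 = 52/3 hours.

52/3 hours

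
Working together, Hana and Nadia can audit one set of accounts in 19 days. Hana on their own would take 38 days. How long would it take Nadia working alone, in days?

38 days

Combined rate is 1/19 per day.
Known contribution: 1/38 per day.
So Nadia's rate is 1/19 − 1/38 = 1/38, meaning 38 days alone.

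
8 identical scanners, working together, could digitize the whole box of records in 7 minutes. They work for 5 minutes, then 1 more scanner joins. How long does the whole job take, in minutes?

61/9 minutes

One scanner does 1/56 of the job per minute.
After 5 minutes with 8 scanners, 5/7 is done (2/7 left).
With 9 scanners the rate is 9/56, so the rest takes 2/7 ÷ 9/56 = 16/9 minutes.
Total = 5 + 16/9 = 61/9 minutes.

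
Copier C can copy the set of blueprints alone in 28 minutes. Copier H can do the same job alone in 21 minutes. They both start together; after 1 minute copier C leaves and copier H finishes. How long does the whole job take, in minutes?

81/4 minutes

In the first 1 minute the combined rate is 1/12, so 1/12 of the job is done, leaving 11/12.
After copier C leaves the rate is 1/21 per minute; the remaining 11/12 takes 77/4 minutes.
Total = 1 + 77/4 = 81/4 minutes.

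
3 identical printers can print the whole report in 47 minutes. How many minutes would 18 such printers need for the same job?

47/6 minutes

Total work is 3·47 = 141 printer-minutes.
With 18 printers: 141/18 = 47/6 minutes.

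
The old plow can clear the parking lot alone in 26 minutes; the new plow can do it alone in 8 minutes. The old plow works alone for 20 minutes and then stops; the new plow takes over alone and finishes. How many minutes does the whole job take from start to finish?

284/13 minutes

In 20 minutes the old plow does 20/26 = 10/13 of the job, leaving 3/13.
The new plow works at 1/8 per minute, so finishing takes 3/13 ÷ 1/8 = 24/13 minutes.
Total time = 20 + 24/13 = 284/13 minutes.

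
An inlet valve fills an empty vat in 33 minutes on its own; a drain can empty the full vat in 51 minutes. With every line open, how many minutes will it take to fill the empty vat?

Net rate = 1/33 − 1/51 = (17 − 11)/561 = 6/561 = 2/187 per minute.
Filling time = 1 ÷ (2/187) = 187/2 minutes.

187/2 minutes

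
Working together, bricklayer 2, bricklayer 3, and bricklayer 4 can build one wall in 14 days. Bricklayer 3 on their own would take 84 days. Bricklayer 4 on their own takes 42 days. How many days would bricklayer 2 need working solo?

28 days

Combined rate is 1/14 per day.
Known contribution: 1/84 + 1/42 = (1 + 2)/84 = 3/84 = 1/28 per day.
So bricklayer 2's rate is 1/14 − 1/28 = 1/28, meaning 28 days alone.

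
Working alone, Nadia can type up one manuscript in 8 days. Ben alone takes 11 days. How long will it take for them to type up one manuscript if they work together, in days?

88/19 days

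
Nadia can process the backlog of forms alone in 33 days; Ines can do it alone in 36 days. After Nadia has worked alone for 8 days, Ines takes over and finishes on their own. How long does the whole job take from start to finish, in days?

In 8 days Nadia does 8/33 of the job, leaving 25/33.
Ines works at 1/36 per day, so finishing takes 25/33 ÷ 1/36 = 300/11 days.
Total time = 8 + 300/11 = 388/11 days.

388/11 days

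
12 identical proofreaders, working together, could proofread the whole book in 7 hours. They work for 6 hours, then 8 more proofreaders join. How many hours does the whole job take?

One proofreader does 1/84 of the job per hour.
After 6 hours with 12 proofreaders, 6/7 is done (1/7 left).
With 20 proofreaders the rate is 20/84 = 5/21, so the rest takes 1/7 ÷ 5/21 = 3/5 hours.
Total = 6 + 3/5 = 33/5 hours.

33/5 hours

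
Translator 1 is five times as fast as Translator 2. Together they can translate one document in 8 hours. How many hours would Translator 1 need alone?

48/5 hours

Let Translator 2's rate be r; then Translator 1's rate is 5r, so together (5 + 1)r = 6r = 1/8.
Thus r = 1/48 per hour.
Translator 2 alone: 48 hours; Translator 1 alone: 48/5 hours.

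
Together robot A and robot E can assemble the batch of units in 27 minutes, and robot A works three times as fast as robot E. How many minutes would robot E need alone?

108 minutes

Let robot E's rate be r; then robot A's rate is 3r, so together (3 + 1)r = 4r = 1/27.
Thus r = 1/108 per minute.
Robot E alone: 108 minutes; robot A alone: 36 minutes.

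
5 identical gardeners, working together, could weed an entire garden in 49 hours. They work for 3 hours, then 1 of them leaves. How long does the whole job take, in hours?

121/2 hours

One gardener does 1/245 of the job per hour.
After 3 hours with 5 gardeners, 3/49 is done (46/49 left).
With 4 gardeners the rate is 4/245, so the rest takes 46/49 ÷ 4/245 = 115/2 hours.
Total = 3 + 115/2 = 121/2 hours.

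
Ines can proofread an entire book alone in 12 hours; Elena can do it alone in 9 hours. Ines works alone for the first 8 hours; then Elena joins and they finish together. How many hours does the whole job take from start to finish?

In 8 hours Ines does 8/12 = 2/3 of the job, leaving 1/3.
Ines and Elena together work at 7/36 per hour, so finishing takes 1/3 ÷ 7/36 = 12/7 hours.
Total time = 8 + 12/7 = 68/7 hours.

68/7 hours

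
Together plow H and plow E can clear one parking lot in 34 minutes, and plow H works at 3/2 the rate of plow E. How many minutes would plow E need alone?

85 minutes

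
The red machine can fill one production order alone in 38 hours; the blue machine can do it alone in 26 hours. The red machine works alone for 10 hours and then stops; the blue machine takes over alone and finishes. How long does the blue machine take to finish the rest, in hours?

In 10 hours the red machine does 10/38 = 5/19 of the job, leaving 14/19.
The blue machine works at 1/26 per hour, so finishing takes 14/19 ÷ 1/26 = 364/19 hours.

364/19 hours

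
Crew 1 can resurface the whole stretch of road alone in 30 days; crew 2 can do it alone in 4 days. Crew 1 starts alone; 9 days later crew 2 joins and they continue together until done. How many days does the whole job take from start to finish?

195/17 days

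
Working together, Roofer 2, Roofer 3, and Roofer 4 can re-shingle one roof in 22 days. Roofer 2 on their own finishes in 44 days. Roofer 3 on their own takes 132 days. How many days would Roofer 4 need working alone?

66 days

Combined rate is 1/22 per day.
Known contribution: 1/44 + 1/132 = (3 + 1)/132 = 4/132 = 1/33 per day.
So Roofer 4's rate is 1/22 − 1/33 = 1/66, meaning 66 days alone.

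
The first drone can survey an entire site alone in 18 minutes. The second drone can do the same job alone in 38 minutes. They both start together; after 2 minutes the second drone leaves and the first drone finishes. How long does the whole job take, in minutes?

324/19 minutes

In the first 2 minutes the combined rate is 14/171, so 28/171 of the job is done, leaving 143/171.
After the second drone leaves the rate is 1/18 per minute; the remaining 143/171 takes 286/19 minutes.
Total = 2 + 286/19 = 324/19 minutes.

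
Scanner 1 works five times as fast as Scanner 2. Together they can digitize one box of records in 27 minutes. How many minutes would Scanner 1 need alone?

162/5 minutes

Let Scanner 2's rate be r; then Scanner 1's rate is 5r, so together (5 + 1)r = 6r = 1/27.
Thus r = 1/162 per minute.
Scanner 2 alone: 162 minutes; Scanner 1 alone: 162/5 minutes.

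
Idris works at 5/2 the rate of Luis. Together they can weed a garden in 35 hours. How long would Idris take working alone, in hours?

49 hours

Let Luis's rate be r; then Idris's rate is (5/2)r, so together (5/2 + 1)r = (7/2)r = 1/35.
Thus r = 2/245 per hour.
Luis alone: 245/2 hours; Idris alone: 49 hours.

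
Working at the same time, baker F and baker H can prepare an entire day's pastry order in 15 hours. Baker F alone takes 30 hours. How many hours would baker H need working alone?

30 hours

Combined rate is 1/15 per hour.
Known contribution: 1/30 per hour.
So baker H's rate is 1/15 − 1/30 = 1/30, meaning 30 hours alone.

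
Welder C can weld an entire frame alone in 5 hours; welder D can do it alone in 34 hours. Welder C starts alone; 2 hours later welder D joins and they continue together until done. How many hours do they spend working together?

34/13 hours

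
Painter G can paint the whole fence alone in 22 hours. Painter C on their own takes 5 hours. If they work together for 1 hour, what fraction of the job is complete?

Combined rate: 1/22 + 1/5 = (5 + 22)/110 = 27/110 per hour.
In 1 hour they complete 1·27/110 = 27/110 of the job.

27/110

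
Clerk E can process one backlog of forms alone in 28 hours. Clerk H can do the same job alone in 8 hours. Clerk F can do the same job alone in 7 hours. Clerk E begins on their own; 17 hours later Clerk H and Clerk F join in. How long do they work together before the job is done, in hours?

22/17 hours

In the first 17 hours Clerk E alone does 17/28 of the job, leaving 11/28.
Once everyone is working, combined rate: 1/28 + 1/8 + 1/7 = (2 + 7 + 8)/56 = 17/56 per hour.
Remaining 11/28 at 17/56 per hour takes 22/17 hours.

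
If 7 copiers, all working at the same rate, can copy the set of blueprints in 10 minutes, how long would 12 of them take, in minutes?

Total work is 7·10 = 70 copier-minutes.
With 12 copiers: 70/12 = 35/6 minutes.

35/6 minutes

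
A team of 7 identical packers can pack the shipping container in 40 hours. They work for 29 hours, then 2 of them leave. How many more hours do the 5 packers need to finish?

One packer does 1/280 of the job per hour.
After 29 hours with 7 packers, 29/40 is done (11/40 left).
With 5 packers the rate is 5/280 = 1/56, so the rest takes 11/40 ÷ 1/56 = 77/5 hours.

77/5 hours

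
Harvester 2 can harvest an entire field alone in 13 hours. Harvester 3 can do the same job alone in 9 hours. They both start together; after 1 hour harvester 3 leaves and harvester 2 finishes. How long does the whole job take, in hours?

104/9 hours

In the first 1 hour the combined rate is 22/117, so 22/117 of the job is done, leaving 95/117.
After harvester 3 leaves the rate is 1/13 per hour; the remaining 95/117 takes 95/9 hours.
Total = 1 + 95/9 = 104/9 hours.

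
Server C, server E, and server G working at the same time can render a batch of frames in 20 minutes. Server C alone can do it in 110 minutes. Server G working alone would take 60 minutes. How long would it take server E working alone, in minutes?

165/4 minutes

Combined rate is 1/20 per minute.
Known contribution: 1/110 + 1/60 = (6 + 11)/660 = 17/660 per minute.
So server E's rate is 1/20 − 17/660 = 4/165, meaning 165/4 minutes alone.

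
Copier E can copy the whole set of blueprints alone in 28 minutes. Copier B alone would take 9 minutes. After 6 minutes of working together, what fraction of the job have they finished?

37/42

Combined rate: 1/28 + 1/9 = (9 + 28)/252 = 37/252 per minute.
In 6 minutes they complete 6·37/252 = 37/42 of the job.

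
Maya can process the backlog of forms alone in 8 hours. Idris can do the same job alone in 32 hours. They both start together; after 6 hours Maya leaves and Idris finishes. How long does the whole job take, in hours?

8 hours

In the first 6 hours the combined rate is 5/32, so 15/16 of the job is done, leaving 1/16.
After Maya leaves the rate is 1/32 per hour; the remaining 1/16 takes 2 hours.
Total = 6 + 2 = 8 hours.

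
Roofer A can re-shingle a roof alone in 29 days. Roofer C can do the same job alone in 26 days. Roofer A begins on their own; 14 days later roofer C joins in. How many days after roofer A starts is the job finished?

In the first 14 days roofer A alone does 14/29 of the job, leaving 15/29.
Once everyone is working, combined rate: 1/29 + 1/26 = (26 + 29)/754 = 55/754 per day.
Remaining 15/29 at 55/754 per day takes 78/11 days.
Total from the start = 14 + 78/11 = 232/11 days.

232/11 days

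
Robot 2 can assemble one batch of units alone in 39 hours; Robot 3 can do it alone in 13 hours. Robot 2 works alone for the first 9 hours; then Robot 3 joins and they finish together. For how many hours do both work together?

In 9 hours Robot 2 does 9/39 = 3/13 of the job, leaving 10/13.
Robot 2 and Robot 3 together work at 4/39 per hour, so finishing takes 10/13 ÷ 4/39 = 15/2 hours.

15/2 hours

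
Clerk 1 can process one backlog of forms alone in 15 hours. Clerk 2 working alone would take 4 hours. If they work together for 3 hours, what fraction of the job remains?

Combined rate: 1/15 + 1/4 = (4 + 15)/60 = 19/60 per hour.
In 3 hours they complete 3·19/60 = 19/20 of the job.
So 1/20 remains.

1/20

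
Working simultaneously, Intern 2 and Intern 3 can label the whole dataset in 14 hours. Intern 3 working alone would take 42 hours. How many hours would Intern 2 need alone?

Combined rate is 1/14 per hour.
Known contribution: 1/42 per hour.
So Intern 2's rate is 1/14 − 1/42 = 1/21, meaning 21 hours alone.

21 hours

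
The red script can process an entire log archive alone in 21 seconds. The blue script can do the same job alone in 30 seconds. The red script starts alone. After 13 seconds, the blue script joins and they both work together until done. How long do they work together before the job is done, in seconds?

In the first 13 seconds the red script alone does 13/21 of the job, leaving 8/21.
Once everyone is working, combined rate: 1/21 + 1/30 = (10 + 7)/210 = 17/210 per second.
Remaining 8/21 at 17/210 per second takes 80/17 seconds.

80/17 seconds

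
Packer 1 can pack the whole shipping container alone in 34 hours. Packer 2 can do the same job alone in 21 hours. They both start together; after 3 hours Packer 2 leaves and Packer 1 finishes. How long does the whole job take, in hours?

In the first 3 hours the combined rate is 55/714, so 55/238 of the job is done, leaving 183/238.
After Packer 2 leaves the rate is 1/34 per hour; the remaining 183/238 takes 183/7 hours.
Total = 3 + 183/7 = 204/7 hours.

204/7 hours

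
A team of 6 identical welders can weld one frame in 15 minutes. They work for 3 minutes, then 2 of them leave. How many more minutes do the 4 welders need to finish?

18 minutes

One welder does 1/90 of the job per minute.
After 3 minutes with 6 welders, 1/5 is done (4/5 left).
With 4 welders the rate is 4/90 = 2/45, so the rest takes 4/5 ÷ 2/45 = 18 minutes.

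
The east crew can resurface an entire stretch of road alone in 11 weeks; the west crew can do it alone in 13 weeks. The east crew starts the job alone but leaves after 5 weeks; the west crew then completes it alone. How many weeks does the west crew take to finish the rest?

In 5 weeks the east crew does 5/11 of the job, leaving 6/11.
The west crew works at 1/13 per week, so finishing takes 6/11 ÷ 1/13 = 78/11 weeks.

78/11 weeks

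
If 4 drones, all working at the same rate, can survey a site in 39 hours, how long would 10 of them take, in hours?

78/5 hours

Total work is 4·39 = 156 drone-hours.
With 10 drones: 156/10 = 78/5 hours.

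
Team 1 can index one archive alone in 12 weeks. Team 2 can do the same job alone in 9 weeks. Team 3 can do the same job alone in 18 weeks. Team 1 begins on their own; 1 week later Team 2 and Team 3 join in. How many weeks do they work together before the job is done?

11/3 weeks

In the first 1 week Team 1 alone does 1/12 of the job, leaving 11/12.
Once everyone is working, combined rate: 1/12 + 1/9 + 1/18 = (3 + 4 + 2)/36 = 9/36 = 1/4 per week.
Remaining 11/12 at 1/4 per week takes 11/3 weeks.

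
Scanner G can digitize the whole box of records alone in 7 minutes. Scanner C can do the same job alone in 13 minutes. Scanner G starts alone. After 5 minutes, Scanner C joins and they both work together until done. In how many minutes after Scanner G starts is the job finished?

In the first 5 minutes Scanner G alone does 5/7 of the job, leaving 2/7.
Once everyone is working, combined rate: 1/7 + 1/13 = (13 + 7)/91 = 20/91 per minute.
Remaining 2/7 at 20/91 per minute takes 13/10 minutes.
Total from the start = 5 + 13/10 = 63/10 minutes.

63/10 minutes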